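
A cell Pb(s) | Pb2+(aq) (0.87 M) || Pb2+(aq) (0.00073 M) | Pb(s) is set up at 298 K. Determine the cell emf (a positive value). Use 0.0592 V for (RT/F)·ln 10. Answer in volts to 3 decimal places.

For a concentration cell E°cell = 0, since both electrodes use the same couple.
The compartment with the higher Pb2+(aq) concentration (0.87 M) acts as the cathode; ions are reduced there and produced at the dilute (0.00073 M) anode.
With n = 2, Ecell = −(0.0592/2)·log([dilute]/[conc]) = −(0.0592/2)·log(0.00073/0.87) = +0.091 V.

0.091 V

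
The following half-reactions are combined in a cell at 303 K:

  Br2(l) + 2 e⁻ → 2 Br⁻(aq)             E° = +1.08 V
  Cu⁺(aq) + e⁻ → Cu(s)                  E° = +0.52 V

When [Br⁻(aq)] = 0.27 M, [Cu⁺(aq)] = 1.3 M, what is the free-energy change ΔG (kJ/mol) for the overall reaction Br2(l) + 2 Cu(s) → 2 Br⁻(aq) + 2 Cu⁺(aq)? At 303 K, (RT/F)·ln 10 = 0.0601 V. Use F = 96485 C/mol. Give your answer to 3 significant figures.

E°cell = +1.08 − (+0.52) = +0.56 V; the balanced reaction transfers n = 2 electrons.
Q = [Br⁻(aq)]^2·[Cu⁺(aq)]^2 = 0.123, so log Q = −0.909 and E = +0.56 − (0.0601/2)(−0.909) = +0.5873 V.
ΔG = −nFE = −(2)(96485)(+0.5873) J/mol = −113 kJ/mol.

−113 kJ/mol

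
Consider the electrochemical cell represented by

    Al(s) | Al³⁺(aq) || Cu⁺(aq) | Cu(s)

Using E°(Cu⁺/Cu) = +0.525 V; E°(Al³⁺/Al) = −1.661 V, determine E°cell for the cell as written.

By convention the left-hand electrode in cell notation is the anode (oxidation) and the right-hand electrode is the cathode (reduction).
E°cell = E°(right) − E°(left) = +0.525 − (−1.661) = +2.186 V.

+2.186 V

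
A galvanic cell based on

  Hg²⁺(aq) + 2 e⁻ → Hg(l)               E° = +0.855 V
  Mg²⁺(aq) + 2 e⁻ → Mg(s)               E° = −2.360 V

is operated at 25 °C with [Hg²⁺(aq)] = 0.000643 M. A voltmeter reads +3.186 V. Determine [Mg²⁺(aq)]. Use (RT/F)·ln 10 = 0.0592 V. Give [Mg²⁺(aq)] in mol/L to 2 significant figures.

With Hg²⁺/Hg at the cathode and Mg²⁺/Mg at the anode, E°cell = +0.855 − (−2.360) = +3.215 V (n = 2).
Rearranging E = E° − (0.0592/n)·log Q gives log Q = 2(+3.215 − (+3.186))/0.0592 = 0.980.
The balanced reaction is Hg²⁺(aq) + Mg(s) → Hg(l) + Mg²⁺(aq), so Q = [Mg²⁺(aq)] / [Hg²⁺(aq)].
Isolating [Mg²⁺(aq)] in Q = 10^{0.980} yields log [Mg²⁺(aq)] = −2.212, i.e. 0.0061 M.

0.0061 M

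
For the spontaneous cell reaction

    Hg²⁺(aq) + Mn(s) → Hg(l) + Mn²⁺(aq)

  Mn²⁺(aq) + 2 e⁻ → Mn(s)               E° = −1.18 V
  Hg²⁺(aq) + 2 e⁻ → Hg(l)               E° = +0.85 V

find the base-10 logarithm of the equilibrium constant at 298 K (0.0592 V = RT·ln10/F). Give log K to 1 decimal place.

The Hg²⁺/Hg couple is reduced (cathode); E°cell = +0.85 − (−1.18) = +2.03 V with n = 2.
At equilibrium E = 0, so log K = nE°cell / 0.0592 = (2)(+2.03) / 0.0592 = 68.6.

log K = 68.6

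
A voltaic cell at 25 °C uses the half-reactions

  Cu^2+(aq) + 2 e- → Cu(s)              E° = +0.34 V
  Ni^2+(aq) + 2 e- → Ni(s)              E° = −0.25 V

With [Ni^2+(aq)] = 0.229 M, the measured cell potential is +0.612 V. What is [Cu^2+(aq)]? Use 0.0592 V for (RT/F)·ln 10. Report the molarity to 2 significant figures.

1.3 M

With Cu²⁺/Cu at the cathode and Ni²⁺/Ni at the anode, E°cell = +0.34 − (−0.25) = +0.59 V (n = 2).
Since E = E° − (0.0592/n)·log Q, log Q = n(E° − E)/0.0592 = −0.743.
The balanced reaction is Cu^2+(aq) + Ni(s) → Cu(s) + Ni^2+(aq), so Q = [Ni^2+(aq)] / [Cu^2+(aq)].
Solving for the unknown gives log [Cu^2+(aq)] = 0.103, so [Cu^2+(aq)] ≈ 1.3 M.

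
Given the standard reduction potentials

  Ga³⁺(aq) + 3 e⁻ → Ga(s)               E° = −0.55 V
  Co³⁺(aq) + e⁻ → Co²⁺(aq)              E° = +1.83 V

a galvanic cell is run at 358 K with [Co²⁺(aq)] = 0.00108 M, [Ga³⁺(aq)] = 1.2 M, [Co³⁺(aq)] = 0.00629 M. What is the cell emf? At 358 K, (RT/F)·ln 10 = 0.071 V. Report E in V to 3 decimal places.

The Co³⁺/Co²⁺ couple has the more positive E°, so it is the cathode; Ga³⁺/Ga is the anode.
The standard potential is +1.83 − (−0.55) = +2.38 V and the balanced reaction transfers n = 3 electrons.
The balanced reaction is 3 Co³⁺(aq) + Ga(s) → 3 Co²⁺(aq) + Ga³⁺(aq), so Q = ([Co²⁺(aq)]^3·[Ga³⁺(aq)]) / [Co³⁺(aq)]^3 = 0.00607 and log Q = −2.216.
Applying E = E° − (RT ln10/nF)·log Q gives +2.38 − (0.071/3)(−2.216) = +2.432 V.

+2.432 V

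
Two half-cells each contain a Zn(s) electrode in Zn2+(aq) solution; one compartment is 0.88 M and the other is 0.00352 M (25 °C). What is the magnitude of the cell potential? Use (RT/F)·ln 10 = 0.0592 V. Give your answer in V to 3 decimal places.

0.071 V

For a concentration cell E°cell = 0, since both electrodes use the same couple.
The compartment with the higher Zn2+(aq) concentration (0.88 M) acts as the cathode; ions are reduced there and produced at the dilute (0.00352 M) anode.
With n = 2, Ecell = −(0.0592/2)·log([dilute]/[conc]) = −(0.0592/2)·log(0.00352/0.88) = +0.071 V.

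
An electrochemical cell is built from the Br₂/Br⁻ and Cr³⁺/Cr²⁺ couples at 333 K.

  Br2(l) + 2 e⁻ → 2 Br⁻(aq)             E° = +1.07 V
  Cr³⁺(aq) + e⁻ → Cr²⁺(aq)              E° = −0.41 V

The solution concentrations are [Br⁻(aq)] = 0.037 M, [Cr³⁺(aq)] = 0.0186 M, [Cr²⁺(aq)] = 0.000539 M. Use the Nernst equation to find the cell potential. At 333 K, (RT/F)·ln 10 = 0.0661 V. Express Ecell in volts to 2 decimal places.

The Br₂/Br⁻ couple has the more positive E°, so it is the cathode; Cr³⁺/Cr²⁺ is the anode.
The standard potential is +1.07 − (−0.41) = +1.48 V and the balanced reaction transfers n = 2 electrons.
The balanced reaction is Br2(l) + 2 Cr²⁺(aq) → 2 Br⁻(aq) + 2 Cr³⁺(aq), so Q = ([Br⁻(aq)]^2·[Cr³⁺(aq)]^2) / [Cr²⁺(aq)]^2 = 1.63 and log Q = 0.212.
By the Nernst equation, E = +1.48 − (0.0661/2)·(0.212) = +1.47 V.

+1.47 V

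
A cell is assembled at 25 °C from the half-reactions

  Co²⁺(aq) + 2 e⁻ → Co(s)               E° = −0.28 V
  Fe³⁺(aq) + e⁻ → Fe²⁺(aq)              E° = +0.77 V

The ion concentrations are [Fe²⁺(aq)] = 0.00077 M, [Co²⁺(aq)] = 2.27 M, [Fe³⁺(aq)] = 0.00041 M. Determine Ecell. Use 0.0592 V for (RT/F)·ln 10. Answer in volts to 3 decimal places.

Since E°(Fe³⁺/Fe²⁺) > E°(Co²⁺/Co), Fe³⁺/Fe²⁺ serves as the cathode.
E°cell = +0.77 − (−0.28) = +1.05 V, with n = 2 electrons transferred.
Balancing gives 2 Fe³⁺(aq) + Co(s) → 2 Fe²⁺(aq) + Co²⁺(aq); hence Q = ([Fe²⁺(aq)]^2·[Co²⁺(aq)]) / [Fe³⁺(aq)]^2 = 8.01 (log Q = 0.903).
By the Nernst equation, E = +1.05 − (0.0592/2)·(0.903) = +1.023 V.

+1.023 V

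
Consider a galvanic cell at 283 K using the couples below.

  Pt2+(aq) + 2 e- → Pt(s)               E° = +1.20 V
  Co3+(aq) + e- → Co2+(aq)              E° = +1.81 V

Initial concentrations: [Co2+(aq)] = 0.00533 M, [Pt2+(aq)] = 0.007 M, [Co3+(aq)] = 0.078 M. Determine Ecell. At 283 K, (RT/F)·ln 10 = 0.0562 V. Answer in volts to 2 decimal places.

Co³⁺/Co²⁺ is reduced (cathode, E° = +1.81 V) and Pt²⁺/Pt is oxidized (anode).
The standard potential is +1.81 − (+1.20) = +0.61 V and the balanced reaction transfers n = 2 electrons.
The balanced reaction is 2 Co3+(aq) + Pt(s) → 2 Co2+(aq) + Pt2+(aq), so Q = ([Co2+(aq)]^2·[Pt2+(aq)]) / [Co3+(aq)]^2 = 3.27×10^−5 and log Q = −4.486.
E = E° − (0.0562/n)·log Q = +0.61 − (0.0562/2)(−4.486) = +0.74 V.

+0.74 V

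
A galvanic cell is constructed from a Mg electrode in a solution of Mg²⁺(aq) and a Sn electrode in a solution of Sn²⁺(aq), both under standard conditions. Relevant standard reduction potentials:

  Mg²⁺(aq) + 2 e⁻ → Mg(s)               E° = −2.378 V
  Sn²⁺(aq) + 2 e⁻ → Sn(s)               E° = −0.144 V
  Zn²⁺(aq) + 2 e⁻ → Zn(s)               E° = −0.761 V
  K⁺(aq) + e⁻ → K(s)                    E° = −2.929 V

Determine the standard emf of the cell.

+2.234 V

The Sn²⁺/Sn couple has the higher E°, so Sn ion is reduced (cathode) and Mg is oxidized (anode).
E°cell = E°(cathode) − E°(anode) = −0.144 − (−2.378) = +2.234 V.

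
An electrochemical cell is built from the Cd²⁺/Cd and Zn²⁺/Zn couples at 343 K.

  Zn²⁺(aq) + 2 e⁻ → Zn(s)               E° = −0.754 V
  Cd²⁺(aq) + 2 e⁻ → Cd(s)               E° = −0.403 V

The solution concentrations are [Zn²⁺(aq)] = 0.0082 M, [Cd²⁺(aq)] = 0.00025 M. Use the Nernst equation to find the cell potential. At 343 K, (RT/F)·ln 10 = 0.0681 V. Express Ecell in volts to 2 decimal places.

The Cd²⁺/Cd couple has the more positive E°, so it is the cathode; Zn²⁺/Zn is the anode.
The standard potential is −0.403 − (−0.754) = +0.351 V and the balanced reaction transfers n = 2 electrons.
Balancing gives Cd²⁺(aq) + Zn(s) → Cd(s) + Zn²⁺(aq); hence Q = [Zn²⁺(aq)] / [Cd²⁺(aq)] = 32.8 (log Q = 1.516).
E = E° − (0.0681/n)·log Q = +0.351 − (0.0681/2)(1.516) = +0.30 V.

+0.30 V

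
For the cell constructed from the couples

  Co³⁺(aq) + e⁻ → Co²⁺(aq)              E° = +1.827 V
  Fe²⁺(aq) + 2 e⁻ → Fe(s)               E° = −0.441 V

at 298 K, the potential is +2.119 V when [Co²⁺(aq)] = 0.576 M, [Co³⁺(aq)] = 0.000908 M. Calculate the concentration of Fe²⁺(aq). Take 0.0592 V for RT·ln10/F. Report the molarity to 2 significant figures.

0.27 M

With Co³⁺/Co²⁺ at the cathode and Fe²⁺/Fe at the anode, E°cell = +1.827 − (−0.441) = +2.268 V (n = 2).
Since E = E° − (0.0592/n)·log Q, log Q = n(E° − E)/0.0592 = 5.034.
Balancing electrons gives 2 Co³⁺(aq) + Fe(s) → 2 Co²⁺(aq) + Fe²⁺(aq); thus Q = ([Co²⁺(aq)]^2·[Fe²⁺(aq)]) / [Co³⁺(aq)]^2.
Substituting the known concentrations and solving, log [Fe²⁺(aq)] = −0.571 and [Fe²⁺(aq)] = 0.27 M.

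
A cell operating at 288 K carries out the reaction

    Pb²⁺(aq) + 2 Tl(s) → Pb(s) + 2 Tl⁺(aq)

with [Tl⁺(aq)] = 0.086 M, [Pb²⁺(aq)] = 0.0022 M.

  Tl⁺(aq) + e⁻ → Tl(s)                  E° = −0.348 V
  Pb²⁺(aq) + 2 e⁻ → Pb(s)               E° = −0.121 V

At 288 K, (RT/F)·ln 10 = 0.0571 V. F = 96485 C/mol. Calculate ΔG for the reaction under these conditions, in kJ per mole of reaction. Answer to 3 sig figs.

−40.9 kJ/mol

With Pb²⁺/Pb reduced at the cathode, E°cell = −0.121 − (−0.348) = +0.227 V and n = 2.
Here Q = [Tl⁺(aq)]^2 / [Pb²⁺(aq)] = 3.36 (log Q = 0.527), giving E = +0.227 − (0.0571/2)·(0.527) = +0.2120 V.
Then ΔG = −nFE = −2 × 96485 × +0.2120 J/mol = −40.9 kJ/mol.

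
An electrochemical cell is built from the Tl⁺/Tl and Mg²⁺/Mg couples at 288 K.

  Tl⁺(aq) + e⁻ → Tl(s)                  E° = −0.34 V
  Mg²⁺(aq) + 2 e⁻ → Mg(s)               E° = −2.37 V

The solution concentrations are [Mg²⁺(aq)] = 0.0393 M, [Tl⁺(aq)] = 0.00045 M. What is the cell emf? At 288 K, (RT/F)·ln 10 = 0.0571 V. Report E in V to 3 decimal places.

Since E°(Tl⁺/Tl) > E°(Mg²⁺/Mg), Tl⁺/Tl serves as the cathode.
E°cell = E°cat − E°an = −0.34 − (−2.37) = +2.03 V; n = 2.
For the overall reaction 2 Tl⁺(aq) + Mg(s) → 2 Tl(s) + Mg²⁺(aq), Q = [Mg²⁺(aq)] / [Tl⁺(aq)]^2 = 1.94×10^5, giving log Q = 5.288.
Applying E = E° − (RT ln10/nF)·log Q gives +2.03 − (0.0571/2)(5.288) = +1.879 V.

+1.879 V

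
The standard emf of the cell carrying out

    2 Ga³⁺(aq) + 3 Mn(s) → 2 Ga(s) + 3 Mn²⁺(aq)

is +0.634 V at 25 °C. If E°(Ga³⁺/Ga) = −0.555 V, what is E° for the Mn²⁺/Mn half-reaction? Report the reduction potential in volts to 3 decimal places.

−1.189 V

In the reaction as written the Ga³⁺/Ga couple is reduced (cathode) and Mn²⁺/Mn is oxidized (anode), so E°cell = E°(Ga³⁺/Ga) − E°(Mn²⁺/Mn).
E°(Mn²⁺/Mn) = E°(cathode) − E°cell = −0.555 − (+0.634) = −1.189 V.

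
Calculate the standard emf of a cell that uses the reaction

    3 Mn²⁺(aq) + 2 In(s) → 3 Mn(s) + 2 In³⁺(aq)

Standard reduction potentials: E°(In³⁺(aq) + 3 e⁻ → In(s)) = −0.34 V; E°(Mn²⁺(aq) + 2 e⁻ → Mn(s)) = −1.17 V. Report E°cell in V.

−0.83 V

In the reaction as written, Mn²⁺(aq) is reduced (cathode) and In³⁺(aq) is produced by oxidation at the anode.
E°cell = E°(cathode) − E°(anode) = −1.17 − (−0.34) = −0.83 V.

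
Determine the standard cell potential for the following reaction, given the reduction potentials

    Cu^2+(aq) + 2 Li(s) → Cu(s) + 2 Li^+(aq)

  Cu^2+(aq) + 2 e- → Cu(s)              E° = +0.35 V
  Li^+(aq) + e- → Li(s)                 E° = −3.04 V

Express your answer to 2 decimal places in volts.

In the reaction as written, Cu^2+(aq) is reduced (cathode) and Li^+(aq) is produced by oxidation at the anode.
E°cell = E°(cathode) − E°(anode) = +0.35 − (−3.04) = +3.39 V.

+3.39 V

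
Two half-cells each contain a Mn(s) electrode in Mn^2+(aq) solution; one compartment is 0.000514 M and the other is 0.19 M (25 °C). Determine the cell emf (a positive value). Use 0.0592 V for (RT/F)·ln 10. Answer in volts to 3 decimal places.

For a concentration cell E°cell = 0, since both electrodes use the same couple.
The compartment with the higher Mn^2+(aq) concentration (0.19 M) acts as the cathode; ions are reduced there and produced at the dilute (0.000514 M) anode.
With n = 2, Ecell = −(0.0592/2)·log([dilute]/[conc]) = −(0.0592/2)·log(0.000514/0.19) = +0.076 V.

0.076 V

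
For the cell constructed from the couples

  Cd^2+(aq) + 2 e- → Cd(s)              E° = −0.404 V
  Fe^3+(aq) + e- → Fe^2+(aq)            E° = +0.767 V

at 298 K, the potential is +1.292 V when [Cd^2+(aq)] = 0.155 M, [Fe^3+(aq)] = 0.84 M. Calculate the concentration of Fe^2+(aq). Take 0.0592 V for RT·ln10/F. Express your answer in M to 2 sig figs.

0.019 M

The Fe³⁺/Fe²⁺ couple has the larger reduction potential, so it is the cathode: E°cell = +0.767 − (−0.404) = +1.171 V and n = 2.
Rearranging E = E° − (0.0592/n)·log Q gives log Q = 2(+1.171 − (+1.292))/0.0592 = −4.088.
Balancing electrons gives 2 Fe^3+(aq) + Cd(s) → 2 Fe^2+(aq) + Cd^2+(aq); thus Q = ([Fe^2+(aq)]^2·[Cd^2+(aq)]) / [Fe^3+(aq)]^2.
Substituting the known concentrations and solving, log [Fe^2+(aq)] = −1.715 and [Fe^2+(aq)] = 0.019 M.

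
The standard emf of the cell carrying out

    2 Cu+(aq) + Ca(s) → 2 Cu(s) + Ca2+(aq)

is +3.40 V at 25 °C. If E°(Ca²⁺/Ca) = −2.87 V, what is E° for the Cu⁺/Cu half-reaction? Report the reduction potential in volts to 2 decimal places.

+0.53 V

In the reaction as written the Cu⁺/Cu couple is reduced (cathode) and Ca²⁺/Ca is oxidized (anode), so E°cell = E°(Cu⁺/Cu) − E°(Ca²⁺/Ca).
E°(Cu⁺/Cu) = E°cell + E°(anode) = +3.40 + (−2.87) = +0.53 V.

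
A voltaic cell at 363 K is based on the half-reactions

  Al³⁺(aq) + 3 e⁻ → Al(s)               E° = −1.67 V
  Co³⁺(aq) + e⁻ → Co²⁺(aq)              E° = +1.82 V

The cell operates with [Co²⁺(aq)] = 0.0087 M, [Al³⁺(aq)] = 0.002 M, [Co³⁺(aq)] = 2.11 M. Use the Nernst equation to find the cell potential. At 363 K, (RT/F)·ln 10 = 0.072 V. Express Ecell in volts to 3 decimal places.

Co³⁺/Co²⁺ is reduced (cathode, E° = +1.82 V) and Al³⁺/Al is oxidized (anode).
The standard potential is +1.82 − (−1.67) = +3.49 V and the balanced reaction transfers n = 3 electrons.
Balancing gives 3 Co³⁺(aq) + Al(s) → 3 Co²⁺(aq) + Al³⁺(aq); hence Q = ([Co²⁺(aq)]^3·[Al³⁺(aq)]) / [Co³⁺(aq)]^3 = 1.4×10^−10 (log Q = −9.853).
E = E° − (0.072/n)·log Q = +3.49 − (0.072/3)(−9.853) = +3.726 V.

+3.726 V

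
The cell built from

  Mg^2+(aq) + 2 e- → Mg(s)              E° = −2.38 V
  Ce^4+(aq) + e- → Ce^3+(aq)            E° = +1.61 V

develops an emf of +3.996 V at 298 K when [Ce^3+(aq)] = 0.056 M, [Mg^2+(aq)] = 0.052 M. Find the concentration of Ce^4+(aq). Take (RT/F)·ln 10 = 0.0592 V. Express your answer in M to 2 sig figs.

0.016 M

With Ce⁴⁺/Ce³⁺ at the cathode and Mg²⁺/Mg at the anode, E°cell = +1.61 − (−2.38) = +3.99 V (n = 2).
Rearranging E = E° − (0.0592/n)·log Q gives log Q = 2(+3.99 − (+3.996))/0.0592 = −0.203.
The balanced reaction is 2 Ce^4+(aq) + Mg(s) → 2 Ce^3+(aq) + Mg^2+(aq), so Q = ([Ce^3+(aq)]^2·[Mg^2+(aq)]) / [Ce^4+(aq)]^2.
Substituting the known concentrations and solving, log [Ce^4+(aq)] = −1.792 and [Ce^4+(aq)] = 0.016 M.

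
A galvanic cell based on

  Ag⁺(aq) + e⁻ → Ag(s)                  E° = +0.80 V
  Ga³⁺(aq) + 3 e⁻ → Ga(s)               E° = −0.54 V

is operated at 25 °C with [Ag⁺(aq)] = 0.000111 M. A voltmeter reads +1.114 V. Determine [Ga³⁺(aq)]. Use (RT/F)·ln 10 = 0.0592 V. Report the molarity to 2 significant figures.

Ag⁺/Ag is the cathode (higher E°); E°cell = +0.80 − (−0.54) = +1.34 V with n = 3.
From the Nernst equation, log Q = n(E° − E)/0.0592 = 3·(+1.34 − (+1.114))/0.0592 = 11.453.
The balanced reaction is 3 Ag⁺(aq) + Ga(s) → 3 Ag(s) + Ga³⁺(aq), so Q = [Ga³⁺(aq)] / [Ag⁺(aq)]^3.
Substituting the known concentrations and solving, log [Ga³⁺(aq)] = −0.411 and [Ga³⁺(aq)] = 0.39 M.

0.39 M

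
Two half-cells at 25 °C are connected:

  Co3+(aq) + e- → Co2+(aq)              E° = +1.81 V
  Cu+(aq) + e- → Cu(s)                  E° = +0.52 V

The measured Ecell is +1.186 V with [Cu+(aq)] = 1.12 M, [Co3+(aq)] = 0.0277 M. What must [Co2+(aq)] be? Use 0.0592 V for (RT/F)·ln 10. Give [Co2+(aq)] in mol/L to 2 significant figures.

Co³⁺/Co²⁺ is the cathode (higher E°); E°cell = +1.81 − (+0.52) = +1.29 V with n = 1.
Since E = E° − (0.0592/n)·log Q, log Q = n(E° − E)/0.0592 = 1.757.
The balanced reaction is Co3+(aq) + Cu(s) → Co2+(aq) + Cu+(aq), so Q = ([Co2+(aq)]·[Cu+(aq)]) / [Co3+(aq)].
Substituting the known concentrations and solving, log [Co2+(aq)] = 0.150 and [Co2+(aq)] = 1.4 M.

1.4 M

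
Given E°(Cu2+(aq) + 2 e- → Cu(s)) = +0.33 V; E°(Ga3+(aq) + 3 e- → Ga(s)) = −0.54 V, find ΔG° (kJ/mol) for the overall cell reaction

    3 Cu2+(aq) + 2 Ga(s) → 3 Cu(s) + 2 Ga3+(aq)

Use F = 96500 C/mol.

In the reaction as written Cu2+(aq) is reduced, so the Cu²⁺/Cu couple is the cathode and Ga³⁺/Ga is the anode.
E°cell = +0.33 − (−0.54) = +0.87 V; balancing electrons gives n = 6.
ΔG° = −nFE°cell = −(6)(96500)(+0.87) J/mol = −504 kJ/mol.

−504 kJ/mol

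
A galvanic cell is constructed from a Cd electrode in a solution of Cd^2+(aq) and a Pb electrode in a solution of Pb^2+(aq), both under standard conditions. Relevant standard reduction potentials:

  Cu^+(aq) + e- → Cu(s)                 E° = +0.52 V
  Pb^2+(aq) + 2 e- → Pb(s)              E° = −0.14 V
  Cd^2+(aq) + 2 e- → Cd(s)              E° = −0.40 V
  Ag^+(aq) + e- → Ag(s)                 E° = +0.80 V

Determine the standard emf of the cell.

+0.26 V

Of the two couples in this cell, the one with the more positive reduction potential is reduced at the cathode: here that is Pb²⁺/Pb (−0.14 V); Cd²⁺/Cd (−0.40 V) is the anode.
E°cell = E°(cathode) − E°(anode) = −0.14 − (−0.40) = +0.26 V.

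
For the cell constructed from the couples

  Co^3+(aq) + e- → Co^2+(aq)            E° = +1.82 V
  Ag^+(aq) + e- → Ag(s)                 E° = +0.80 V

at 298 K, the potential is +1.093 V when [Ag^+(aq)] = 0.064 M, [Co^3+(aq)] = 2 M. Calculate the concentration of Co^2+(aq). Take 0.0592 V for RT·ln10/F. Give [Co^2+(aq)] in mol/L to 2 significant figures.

1.8 M

Co³⁺/Co²⁺ is the cathode (higher E°); E°cell = +1.82 − (+0.80) = +1.02 V with n = 1.
Since E = E° − (0.0592/n)·log Q, log Q = n(E° − E)/0.0592 = −1.233.
For Co^3+(aq) + Ag(s) → Co^2+(aq) + Ag^+(aq), the reaction quotient is Q = ([Co^2+(aq)]·[Ag^+(aq)]) / [Co^3+(aq)].
Substituting the known concentrations and solving, log [Co^2+(aq)] = 0.262 and [Co^2+(aq)] = 1.8 M.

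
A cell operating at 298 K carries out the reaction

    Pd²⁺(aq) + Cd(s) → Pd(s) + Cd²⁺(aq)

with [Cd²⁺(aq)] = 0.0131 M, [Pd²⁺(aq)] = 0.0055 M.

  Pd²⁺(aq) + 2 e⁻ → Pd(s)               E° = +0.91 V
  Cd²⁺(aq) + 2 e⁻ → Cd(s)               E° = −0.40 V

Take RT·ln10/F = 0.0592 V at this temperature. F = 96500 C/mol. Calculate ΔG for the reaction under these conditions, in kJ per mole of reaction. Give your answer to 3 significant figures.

−251 kJ/mol

E°cell = +0.91 − (−0.40) = +1.31 V; the balanced reaction transfers n = 2 electrons.
The reaction quotient is [Cd²⁺(aq)] / [Pd²⁺(aq)] = 2.38; by Nernst, E = +1.31 − (0.0592/2)(0.377) = +1.2988 V.
Finally ΔG = −nFE = −(2)(96500 C/mol)(+1.2988 V) = −251 kJ/mol.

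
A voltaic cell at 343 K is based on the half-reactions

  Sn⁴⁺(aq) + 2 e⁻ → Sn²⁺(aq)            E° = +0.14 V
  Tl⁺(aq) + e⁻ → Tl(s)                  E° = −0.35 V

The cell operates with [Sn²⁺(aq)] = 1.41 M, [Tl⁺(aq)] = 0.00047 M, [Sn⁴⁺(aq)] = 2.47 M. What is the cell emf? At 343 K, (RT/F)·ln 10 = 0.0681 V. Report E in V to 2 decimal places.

+0.72 V

The Sn⁴⁺/Sn²⁺ couple has the more positive E°, so it is the cathode; Tl⁺/Tl is the anode.
E°cell = E°cat − E°an = +0.14 − (−0.35) = +0.49 V; n = 2.
Balancing gives Sn⁴⁺(aq) + 2 Tl(s) → Sn²⁺(aq) + 2 Tl⁺(aq); hence Q = ([Sn²⁺(aq)]·[Tl⁺(aq)]^2) / [Sn⁴⁺(aq)] = 1.26×10^−7 (log Q = −6.899).
Applying E = E° − (RT ln10/nF)·log Q gives +0.49 − (0.0681/2)(−6.899) = +0.72 V.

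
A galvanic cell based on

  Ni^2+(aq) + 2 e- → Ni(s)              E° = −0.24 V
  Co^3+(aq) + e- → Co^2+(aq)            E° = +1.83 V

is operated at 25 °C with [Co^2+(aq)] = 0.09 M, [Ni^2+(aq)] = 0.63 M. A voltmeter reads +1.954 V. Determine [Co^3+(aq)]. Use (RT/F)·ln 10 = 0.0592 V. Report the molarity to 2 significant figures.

With Co³⁺/Co²⁺ at the cathode and Ni²⁺/Ni at the anode, E°cell = +1.83 − (−0.24) = +2.07 V (n = 2).
Rearranging E = E° − (0.0592/n)·log Q gives log Q = 2(+2.07 − (+1.954))/0.0592 = 3.919.
For 2 Co^3+(aq) + Ni(s) → 2 Co^2+(aq) + Ni^2+(aq), the reaction quotient is Q = ([Co^2+(aq)]^2·[Ni^2+(aq)]) / [Co^3+(aq)]^2.
Solving for the unknown gives log [Co^3+(aq)] = −3.106, so [Co^3+(aq)] ≈ 0.00078 M.

0.00078 M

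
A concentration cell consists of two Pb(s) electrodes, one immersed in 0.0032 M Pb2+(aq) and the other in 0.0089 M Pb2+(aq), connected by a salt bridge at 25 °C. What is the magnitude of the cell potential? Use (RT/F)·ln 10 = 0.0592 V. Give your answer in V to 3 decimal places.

For a concentration cell E°cell = 0, since both electrodes use the same couple.
The compartment with the higher Pb2+(aq) concentration (0.0089 M) acts as the cathode; ions are reduced there and produced at the dilute (0.0032 M) anode.
With n = 2, Ecell = −(0.0592/2)·log([dilute]/[conc]) = −(0.0592/2)·log(0.0032/0.0089) = +0.013 V.

0.013 V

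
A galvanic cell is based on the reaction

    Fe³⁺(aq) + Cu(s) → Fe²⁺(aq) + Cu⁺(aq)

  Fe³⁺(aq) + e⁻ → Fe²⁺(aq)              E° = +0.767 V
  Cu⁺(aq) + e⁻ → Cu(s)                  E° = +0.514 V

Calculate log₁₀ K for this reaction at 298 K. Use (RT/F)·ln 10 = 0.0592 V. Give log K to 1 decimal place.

log K = 4.3

The Fe³⁺/Fe²⁺ couple is reduced (cathode); E°cell = +0.767 − (+0.514) = +0.253 V with n = 1.
At equilibrium E = 0, so log K = nE°cell / 0.0592 = (1)(+0.253) / 0.0592 = 4.3.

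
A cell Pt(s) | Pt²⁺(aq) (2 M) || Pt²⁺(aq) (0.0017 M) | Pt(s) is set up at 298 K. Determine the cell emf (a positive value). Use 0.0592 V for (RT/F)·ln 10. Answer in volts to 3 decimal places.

0.091 V

For a concentration cell E°cell = 0, since both electrodes use the same couple.
The compartment with the higher Pt²⁺(aq) concentration (2 M) acts as the cathode; ions are reduced there and produced at the dilute (0.0017 M) anode.
With n = 2, Ecell = −(0.0592/2)·log([dilute]/[conc]) = −(0.0592/2)·log(0.0017/2) = +0.091 V.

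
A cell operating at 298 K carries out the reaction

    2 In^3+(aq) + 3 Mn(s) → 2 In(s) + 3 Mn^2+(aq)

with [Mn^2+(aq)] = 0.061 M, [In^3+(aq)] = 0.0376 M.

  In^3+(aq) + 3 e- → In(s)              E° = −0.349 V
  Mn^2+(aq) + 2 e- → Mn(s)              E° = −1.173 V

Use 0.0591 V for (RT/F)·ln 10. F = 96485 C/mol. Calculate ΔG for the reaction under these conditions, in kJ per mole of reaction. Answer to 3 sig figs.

−482 kJ/mol

The standard cell potential is −0.349 − (−1.173) = +0.824 V, with n = 6 electrons in the balanced equation.
Here Q = [Mn^2+(aq)]^3 / [In^3+(aq)]^2 = 0.161 (log Q = −0.794), giving E = +0.824 − (0.0591/6)·(−0.794) = +0.8318 V.
ΔG = −nFE = −(6)(96485)(+0.8318) J/mol = −482 kJ/mol.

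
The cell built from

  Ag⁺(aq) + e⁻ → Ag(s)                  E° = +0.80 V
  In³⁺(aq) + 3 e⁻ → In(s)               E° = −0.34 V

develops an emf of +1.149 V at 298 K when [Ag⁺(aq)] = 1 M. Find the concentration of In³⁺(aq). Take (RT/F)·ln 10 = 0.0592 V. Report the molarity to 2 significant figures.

The Ag⁺/Ag couple has the larger reduction potential, so it is the cathode: E°cell = +0.80 − (−0.34) = +1.14 V and n = 3.
From the Nernst equation, log Q = n(E° − E)/0.0592 = 3·(+1.14 − (+1.149))/0.0592 = −0.456.
Balancing electrons gives 3 Ag⁺(aq) + In(s) → 3 Ag(s) + In³⁺(aq); thus Q = [In³⁺(aq)] / [Ag⁺(aq)]^3.
Isolating [In³⁺(aq)] in Q = 10^{−0.456} yields log [In³⁺(aq)] = −0.456, i.e. 0.35 M.

0.35 M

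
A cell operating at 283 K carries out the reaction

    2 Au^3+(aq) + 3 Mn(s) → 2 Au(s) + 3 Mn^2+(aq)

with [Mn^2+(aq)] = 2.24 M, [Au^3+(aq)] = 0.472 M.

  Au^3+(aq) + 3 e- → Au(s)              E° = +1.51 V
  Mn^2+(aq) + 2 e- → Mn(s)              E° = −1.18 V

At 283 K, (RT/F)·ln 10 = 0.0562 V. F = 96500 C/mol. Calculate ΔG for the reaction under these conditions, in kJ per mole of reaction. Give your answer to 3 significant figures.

−1550 kJ/mol

The standard cell potential is +1.51 − (−1.18) = +2.69 V, with n = 6 electrons in the balanced equation.
The reaction quotient is [Mn^2+(aq)]^3 / [Au^3+(aq)]^2 = 50.4; by Nernst, E = +2.69 − (0.0562/6)(1.703) = +2.6740 V.
Finally ΔG = −nFE = −(6)(96500 C/mol)(+2.6740 V) = −1550 kJ/mol.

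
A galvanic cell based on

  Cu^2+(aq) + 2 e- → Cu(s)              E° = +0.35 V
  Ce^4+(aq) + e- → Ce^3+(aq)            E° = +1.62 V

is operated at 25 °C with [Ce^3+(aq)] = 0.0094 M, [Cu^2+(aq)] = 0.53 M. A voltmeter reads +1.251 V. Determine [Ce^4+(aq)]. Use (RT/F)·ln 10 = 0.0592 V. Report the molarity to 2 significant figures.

0.0033 M

The Ce⁴⁺/Ce³⁺ couple has the larger reduction potential, so it is the cathode: E°cell = +1.62 − (+0.35) = +1.27 V and n = 2.
From the Nernst equation, log Q = n(E° − E)/0.0592 = 2·(+1.27 − (+1.251))/0.0592 = 0.642.
Balancing electrons gives 2 Ce^4+(aq) + Cu(s) → 2 Ce^3+(aq) + Cu^2+(aq); thus Q = ([Ce^3+(aq)]^2·[Cu^2+(aq)]) / [Ce^4+(aq)]^2.
Solving for the unknown gives log [Ce^4+(aq)] = −2.486, so [Ce^4+(aq)] ≈ 0.0033 M.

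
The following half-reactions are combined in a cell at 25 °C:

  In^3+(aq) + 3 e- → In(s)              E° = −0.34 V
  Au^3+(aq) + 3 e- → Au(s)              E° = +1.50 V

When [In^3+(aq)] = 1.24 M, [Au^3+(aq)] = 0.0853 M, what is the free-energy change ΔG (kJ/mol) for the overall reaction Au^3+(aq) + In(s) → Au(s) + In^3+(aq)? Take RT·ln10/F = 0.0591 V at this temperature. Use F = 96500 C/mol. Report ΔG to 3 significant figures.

−526 kJ/mol

The standard cell potential is +1.50 − (−0.34) = +1.84 V, with n = 3 electrons in the balanced equation.
The reaction quotient is [In^3+(aq)] / [Au^3+(aq)] = 14.5; by Nernst, E = +1.84 − (0.0591/3)(1.162) = +1.8171 V.
ΔG = −nFE = −(3)(96500)(+1.8171) J/mol = −526 kJ/mol.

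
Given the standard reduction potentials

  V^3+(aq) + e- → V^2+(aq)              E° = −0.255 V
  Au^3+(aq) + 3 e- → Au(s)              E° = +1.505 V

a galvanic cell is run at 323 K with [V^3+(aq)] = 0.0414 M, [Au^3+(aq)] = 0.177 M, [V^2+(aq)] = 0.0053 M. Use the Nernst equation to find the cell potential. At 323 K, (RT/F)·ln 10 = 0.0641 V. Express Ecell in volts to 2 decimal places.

Au³⁺/Au is reduced (cathode, E° = +1.505 V) and V³⁺/V²⁺ is oxidized (anode).
The standard potential is +1.505 − (−0.255) = +1.760 V and the balanced reaction transfers n = 3 electrons.
Balancing gives Au^3+(aq) + 3 V^2+(aq) → Au(s) + 3 V^3+(aq); hence Q = [V^3+(aq)]^3 / ([Au^3+(aq)]·[V^2+(aq)]^3) = 2.69×10^3 (log Q = 3.430).
Applying E = E° − (RT ln10/nF)·log Q gives +1.760 − (0.0641/3)(3.430) = +1.69 V.

+1.69 V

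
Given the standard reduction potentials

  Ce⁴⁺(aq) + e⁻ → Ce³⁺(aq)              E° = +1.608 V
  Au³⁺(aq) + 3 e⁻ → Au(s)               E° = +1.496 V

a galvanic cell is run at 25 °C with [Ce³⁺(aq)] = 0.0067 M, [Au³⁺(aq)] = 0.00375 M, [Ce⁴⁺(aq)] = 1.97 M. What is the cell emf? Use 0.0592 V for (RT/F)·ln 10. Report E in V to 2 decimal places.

The Ce⁴⁺/Ce³⁺ couple has the more positive E°, so it is the cathode; Au³⁺/Au is the anode.
E°cell = +1.608 − (+1.496) = +0.112 V, with n = 3 electrons transferred.
For the overall reaction 3 Ce⁴⁺(aq) + Au(s) → 3 Ce³⁺(aq) + Au³⁺(aq), Q = ([Ce³⁺(aq)]^3·[Au³⁺(aq)]) / [Ce⁴⁺(aq)]^3 = 1.48×10^−10, giving log Q = −9.831.
By the Nernst equation, E = +0.112 − (0.0592/3)·(−9.831) = +0.31 V.

+0.31 V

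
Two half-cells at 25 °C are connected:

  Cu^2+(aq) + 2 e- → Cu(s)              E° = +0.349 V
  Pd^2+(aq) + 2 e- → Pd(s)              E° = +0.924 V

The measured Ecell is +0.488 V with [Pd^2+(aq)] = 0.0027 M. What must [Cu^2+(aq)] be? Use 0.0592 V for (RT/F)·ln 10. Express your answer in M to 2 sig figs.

2.3 M

With Pd²⁺/Pd at the cathode and Cu²⁺/Cu at the anode, E°cell = +0.924 − (+0.349) = +0.575 V (n = 2).
Since E = E° − (0.0592/n)·log Q, log Q = n(E° − E)/0.0592 = 2.939.
Balancing electrons gives Pd^2+(aq) + Cu(s) → Pd(s) + Cu^2+(aq); thus Q = [Cu^2+(aq)] / [Pd^2+(aq)].
Substituting the known concentrations and solving, log [Cu^2+(aq)] = 0.370 and [Cu^2+(aq)] = 2.3 M.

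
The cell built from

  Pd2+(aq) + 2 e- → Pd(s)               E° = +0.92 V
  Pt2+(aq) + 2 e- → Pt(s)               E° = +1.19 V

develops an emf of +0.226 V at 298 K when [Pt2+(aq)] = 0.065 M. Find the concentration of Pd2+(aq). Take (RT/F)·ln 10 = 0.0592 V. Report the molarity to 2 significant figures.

2.0 M

The Pt²⁺/Pt couple has the larger reduction potential, so it is the cathode: E°cell = +1.19 − (+0.92) = +0.27 V and n = 2.
From the Nernst equation, log Q = n(E° − E)/0.0592 = 2·(+0.27 − (+0.226))/0.0592 = 1.486.
For Pt2+(aq) + Pd(s) → Pt(s) + Pd2+(aq), the reaction quotient is Q = [Pd2+(aq)] / [Pt2+(aq)].
Substituting the known concentrations and solving, log [Pd2+(aq)] = 0.299 and [Pd2+(aq)] = 2.0 M.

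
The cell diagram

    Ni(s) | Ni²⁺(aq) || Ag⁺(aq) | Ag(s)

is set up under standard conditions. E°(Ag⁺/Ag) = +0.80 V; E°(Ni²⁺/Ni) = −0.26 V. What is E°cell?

By convention the left-hand electrode in cell notation is the anode (oxidation) and the right-hand electrode is the cathode (reduction).
E°cell = E°(right) − E°(left) = +0.80 − (−0.26) = +1.06 V.

+1.06 V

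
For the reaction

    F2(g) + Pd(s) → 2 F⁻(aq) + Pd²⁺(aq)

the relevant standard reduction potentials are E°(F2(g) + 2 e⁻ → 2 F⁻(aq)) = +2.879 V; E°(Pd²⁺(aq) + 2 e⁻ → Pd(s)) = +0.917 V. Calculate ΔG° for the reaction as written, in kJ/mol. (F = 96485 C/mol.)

−379 kJ/mol

In the reaction as written F2(g) is reduced, so the F₂/F⁻ couple is the cathode and Pd²⁺/Pd is the anode.
E°cell = +2.879 − (+0.917) = +1.962 V; balancing electrons gives n = 2.
ΔG° = −nFE°cell = −(2)(96485)(+1.962) J/mol = −379 kJ/mol.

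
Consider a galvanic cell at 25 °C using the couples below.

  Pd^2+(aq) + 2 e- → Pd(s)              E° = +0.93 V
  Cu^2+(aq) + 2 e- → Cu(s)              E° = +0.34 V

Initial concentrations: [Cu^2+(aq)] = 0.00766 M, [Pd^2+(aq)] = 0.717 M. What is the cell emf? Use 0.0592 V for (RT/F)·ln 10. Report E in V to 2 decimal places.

+0.65 V

Since E°(Pd²⁺/Pd) > E°(Cu²⁺/Cu), Pd²⁺/Pd serves as the cathode.
E°cell = +0.93 − (+0.34) = +0.59 V, with n = 2 electrons transferred.
The balanced reaction is Pd^2+(aq) + Cu(s) → Pd(s) + Cu^2+(aq), so Q = [Cu^2+(aq)] / [Pd^2+(aq)] = 0.0107 and log Q = −1.971.
Applying E = E° − (RT ln10/nF)·log Q gives +0.59 − (0.0592/2)(−1.971) = +0.65 V.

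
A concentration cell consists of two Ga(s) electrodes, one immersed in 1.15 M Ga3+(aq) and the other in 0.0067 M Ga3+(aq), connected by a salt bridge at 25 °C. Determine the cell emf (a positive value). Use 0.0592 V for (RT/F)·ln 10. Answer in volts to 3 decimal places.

0.044 V

For a concentration cell E°cell = 0, since both electrodes use the same couple.
The compartment with the higher Ga3+(aq) concentration (1.15 M) acts as the cathode; ions are reduced there and produced at the dilute (0.0067 M) anode.
With n = 3, Ecell = −(0.0592/3)·log([dilute]/[conc]) = −(0.0592/3)·log(0.0067/1.15) = +0.044 V.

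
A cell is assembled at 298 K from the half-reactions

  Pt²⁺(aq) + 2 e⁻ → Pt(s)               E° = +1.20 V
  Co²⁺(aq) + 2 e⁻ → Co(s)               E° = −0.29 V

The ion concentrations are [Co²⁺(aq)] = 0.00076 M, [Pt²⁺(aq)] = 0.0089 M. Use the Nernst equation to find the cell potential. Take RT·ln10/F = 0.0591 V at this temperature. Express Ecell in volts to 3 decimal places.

The Pt²⁺/Pt couple has the more positive E°, so it is the cathode; Co²⁺/Co is the anode.
The standard potential is +1.20 − (−0.29) = +1.49 V and the balanced reaction transfers n = 2 electrons.
The balanced reaction is Pt²⁺(aq) + Co(s) → Pt(s) + Co²⁺(aq), so Q = [Co²⁺(aq)] / [Pt²⁺(aq)] = 0.0854 and log Q = −1.069.
By the Nernst equation, E = +1.49 − (0.0591/2)·(−1.069) = +1.522 V.

+1.522 V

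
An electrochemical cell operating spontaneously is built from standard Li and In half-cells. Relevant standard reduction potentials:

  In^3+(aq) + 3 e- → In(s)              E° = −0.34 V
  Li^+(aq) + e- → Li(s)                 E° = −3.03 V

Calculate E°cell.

+2.69 V

The In³⁺/In couple has the higher E°, so In ion is reduced (cathode) and Li is oxidized (anode).
E°cell = E°(cathode) − E°(anode) = −0.34 − (−3.03) = +2.69 V.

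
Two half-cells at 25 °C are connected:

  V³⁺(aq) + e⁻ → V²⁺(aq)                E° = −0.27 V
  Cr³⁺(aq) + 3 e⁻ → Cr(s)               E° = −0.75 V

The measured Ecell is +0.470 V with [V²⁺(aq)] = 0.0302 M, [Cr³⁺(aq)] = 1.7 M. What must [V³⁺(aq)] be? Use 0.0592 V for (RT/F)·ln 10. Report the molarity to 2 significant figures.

With V³⁺/V²⁺ at the cathode and Cr³⁺/Cr at the anode, E°cell = −0.27 − (−0.75) = +0.48 V (n = 3).
Since E = E° − (0.0592/n)·log Q, log Q = n(E° − E)/0.0592 = 0.507.
Balancing electrons gives 3 V³⁺(aq) + Cr(s) → 3 V²⁺(aq) + Cr³⁺(aq); thus Q = ([V²⁺(aq)]^3·[Cr³⁺(aq)]) / [V³⁺(aq)]^3.
Solving for the unknown gives log [V³⁺(aq)] = −1.612, so [V³⁺(aq)] ≈ 0.024 M.

0.024 M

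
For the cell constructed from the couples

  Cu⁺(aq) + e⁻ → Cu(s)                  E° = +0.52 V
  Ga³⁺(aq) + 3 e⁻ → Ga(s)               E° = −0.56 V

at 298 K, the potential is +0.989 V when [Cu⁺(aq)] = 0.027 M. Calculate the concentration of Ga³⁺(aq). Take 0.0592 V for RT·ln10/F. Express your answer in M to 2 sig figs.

Cu⁺/Cu is the cathode (higher E°); E°cell = +0.52 − (−0.56) = +1.08 V with n = 3.
From the Nernst equation, log Q = n(E° − E)/0.0592 = 3·(+1.08 − (+0.989))/0.0592 = 4.611.
Balancing electrons gives 3 Cu⁺(aq) + Ga(s) → 3 Cu(s) + Ga³⁺(aq); thus Q = [Ga³⁺(aq)] / [Cu⁺(aq)]^3.
Solving for the unknown gives log [Ga³⁺(aq)] = −0.095, so [Ga³⁺(aq)] ≈ 0.80 M.

0.80 M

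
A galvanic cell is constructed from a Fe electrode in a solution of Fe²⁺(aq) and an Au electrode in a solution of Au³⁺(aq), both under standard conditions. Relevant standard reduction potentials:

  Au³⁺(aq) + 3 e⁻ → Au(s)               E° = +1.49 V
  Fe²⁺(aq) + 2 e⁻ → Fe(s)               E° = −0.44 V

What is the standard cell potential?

+1.93 V

The Au³⁺/Au couple has the higher E°, so Au ion is reduced (cathode) and Fe is oxidized (anode).
E°cell = E°(cathode) − E°(anode) = +1.49 − (−0.44) = +1.93 V.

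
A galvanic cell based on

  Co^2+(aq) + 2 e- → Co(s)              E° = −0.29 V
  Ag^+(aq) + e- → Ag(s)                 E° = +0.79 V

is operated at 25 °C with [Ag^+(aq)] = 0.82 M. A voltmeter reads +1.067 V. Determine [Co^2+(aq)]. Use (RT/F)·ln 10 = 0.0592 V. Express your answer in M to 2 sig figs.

1.8 M

With Ag⁺/Ag at the cathode and Co²⁺/Co at the anode, E°cell = +0.79 − (−0.29) = +1.08 V (n = 2).
From the Nernst equation, log Q = n(E° − E)/0.0592 = 2·(+1.08 − (+1.067))/0.0592 = 0.439.
For 2 Ag^+(aq) + Co(s) → 2 Ag(s) + Co^2+(aq), the reaction quotient is Q = [Co^2+(aq)] / [Ag^+(aq)]^2.
Substituting the known concentrations and solving, log [Co^2+(aq)] = 0.267 and [Co^2+(aq)] = 1.8 M.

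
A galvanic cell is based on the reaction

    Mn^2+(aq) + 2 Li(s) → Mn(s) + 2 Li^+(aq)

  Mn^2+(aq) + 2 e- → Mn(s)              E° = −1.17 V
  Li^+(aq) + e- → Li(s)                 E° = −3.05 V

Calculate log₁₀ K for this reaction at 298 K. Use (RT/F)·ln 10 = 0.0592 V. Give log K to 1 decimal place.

log K = 63.5

The Mn²⁺/Mn couple is reduced (cathode); E°cell = −1.17 − (−3.05) = +1.88 V with n = 2.
At equilibrium E = 0, so log K = nE°cell / 0.0592 = (2)(+1.88) / 0.0592 = 63.5.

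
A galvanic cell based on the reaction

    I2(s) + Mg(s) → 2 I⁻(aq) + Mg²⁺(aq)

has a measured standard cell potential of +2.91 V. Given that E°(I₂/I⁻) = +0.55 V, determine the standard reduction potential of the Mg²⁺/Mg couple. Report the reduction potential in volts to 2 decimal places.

In the reaction as written the I₂/I⁻ couple is reduced (cathode) and Mg²⁺/Mg is oxidized (anode), so E°cell = E°(I₂/I⁻) − E°(Mg²⁺/Mg).
E°(Mg²⁺/Mg) = E°(cathode) − E°cell = +0.55 − (+2.91) = −2.36 V.

−2.36 V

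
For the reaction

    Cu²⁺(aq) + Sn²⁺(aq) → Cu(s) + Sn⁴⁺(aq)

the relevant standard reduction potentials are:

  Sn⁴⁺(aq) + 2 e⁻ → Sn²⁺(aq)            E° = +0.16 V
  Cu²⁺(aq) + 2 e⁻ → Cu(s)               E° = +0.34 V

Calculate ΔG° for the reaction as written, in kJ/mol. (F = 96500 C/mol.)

−34.7 kJ/mol

In the reaction as written Cu²⁺(aq) is reduced, so the Cu²⁺/Cu couple is the cathode and Sn⁴⁺/Sn²⁺ is the anode.
E°cell = +0.34 − (+0.16) = +0.18 V; balancing electrons gives n = 2.
ΔG° = −nFE°cell = −(2)(96500)(+0.18) J/mol = −34.7 kJ/mol.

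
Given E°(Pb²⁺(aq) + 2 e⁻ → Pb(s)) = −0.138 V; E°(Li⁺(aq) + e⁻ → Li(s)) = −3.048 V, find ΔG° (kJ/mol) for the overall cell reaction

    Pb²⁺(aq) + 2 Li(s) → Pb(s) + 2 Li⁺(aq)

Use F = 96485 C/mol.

−562 kJ/mol

In the reaction as written Pb²⁺(aq) is reduced, so the Pb²⁺/Pb couple is the cathode and Li⁺/Li is the anode.
E°cell = −0.138 − (−3.048) = +2.910 V; balancing electrons gives n = 2.
ΔG° = −nFE°cell = −(2)(96485)(+2.910) J/mol = −562 kJ/mol.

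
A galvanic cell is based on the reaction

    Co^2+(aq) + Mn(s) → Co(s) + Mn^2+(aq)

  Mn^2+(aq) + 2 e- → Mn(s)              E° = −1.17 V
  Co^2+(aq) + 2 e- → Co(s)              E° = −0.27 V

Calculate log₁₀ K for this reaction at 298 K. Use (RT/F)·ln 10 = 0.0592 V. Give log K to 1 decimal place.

log K = 30.4

The Co²⁺/Co couple is reduced (cathode); E°cell = −0.27 − (−1.17) = +0.90 V with n = 2.
At equilibrium E = 0, so log K = nE°cell / 0.0592 = (2)(+0.90) / 0.0592 = 30.4.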